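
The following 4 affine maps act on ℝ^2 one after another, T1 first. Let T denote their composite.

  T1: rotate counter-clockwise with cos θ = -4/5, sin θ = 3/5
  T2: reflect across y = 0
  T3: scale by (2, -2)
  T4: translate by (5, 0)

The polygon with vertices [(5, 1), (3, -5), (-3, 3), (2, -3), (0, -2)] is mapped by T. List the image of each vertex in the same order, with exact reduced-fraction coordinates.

image vertices: (-21/5, 22/5), (31/5, 58/5), (31/5, -42/5), (27/5, 36/5), (37/5, 16/5)

T1 rotate counter-clockwise with cos θ = -4/5, sin θ = 3/5: (5, 1) → (-23/5, 11/5); (3, -5) → (3/5, 29/5); (-3, 3) → (3/5, -21/5); (2, -3) → (1/5, 18/5); (0, -2) → (6/5, 8/5)
T2 reflect across y = 0: (-23/5, 11/5) → (-23/5, -11/5); (3/5, 29/5) → (3/5, -29/5); (3/5, -21/5) → (3/5, 21/5); (1/5, 18/5) → (1/5, -18/5); (6/5, 8/5) → (6/5, -8/5)
T3 scale by (2, -2): (-23/5, -11/5) → (-46/5, 22/5); (3/5, -29/5) → (6/5, 58/5); (3/5, 21/5) → (6/5, -42/5); (1/5, -18/5) → (2/5, 36/5); (6/5, -8/5) → (12/5, 16/5)
T4 translate by (5, 0): (-46/5, 22/5) → (-21/5, 22/5); (6/5, 58/5) → (31/5, 58/5); (6/5, -42/5) → (31/5, -42/5); (2/5, 36/5) → (27/5, 36/5); (12/5, 16/5) → (37/5, 16/5)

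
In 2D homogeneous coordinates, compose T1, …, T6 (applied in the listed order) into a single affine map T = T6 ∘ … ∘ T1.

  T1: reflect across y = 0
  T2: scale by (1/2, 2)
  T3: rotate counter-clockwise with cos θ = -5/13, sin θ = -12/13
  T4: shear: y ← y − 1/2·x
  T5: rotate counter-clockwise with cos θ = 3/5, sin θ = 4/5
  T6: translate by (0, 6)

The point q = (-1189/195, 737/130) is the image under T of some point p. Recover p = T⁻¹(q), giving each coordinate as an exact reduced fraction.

p = (-2, 7/3)

T1 = [1 0 0; 0 -1 0; 0 0 1]
T2·T1 = [1/2 0 0; 0 -2 0; 0 0 1]
T3·…·T1 = [-5/26 -24/13 0; -6/13 10/13 0; 0 0 1]
T4·…·T1 = [-5/26 -24/13 0; -19/52 22/13 0; 0 0 1]
T5·…·T1 = [23/130 -32/13 0; -97/260 -6/13 0; 0 0 1]
T6·…·T1 = [23/130 -32/13 0; -97/260 -6/13 6; 0 0 1]
det M = -1; M⁻¹ = [6/13 -32/13 192/13; -97/260 -23/130 69/65; 0 0 1]
M⁻¹ · (-1189/195, 737/130)ᵀ = (-2, 7/3)ᵀ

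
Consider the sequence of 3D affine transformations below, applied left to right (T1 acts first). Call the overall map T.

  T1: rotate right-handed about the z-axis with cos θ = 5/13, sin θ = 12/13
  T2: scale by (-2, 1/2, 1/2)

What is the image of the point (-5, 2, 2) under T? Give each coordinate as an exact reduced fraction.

T(p) = (98/13, -25/13, 1)

T1 rotate right-handed about the z-axis with cos θ = 5/13, sin θ = 12/13: (-5, 2, 2) → (-49/13, -50/13, 2)
T2 scale by (-2, 1/2, 1/2): (-49/13, -50/13, 2) → (98/13, -25/13, 1)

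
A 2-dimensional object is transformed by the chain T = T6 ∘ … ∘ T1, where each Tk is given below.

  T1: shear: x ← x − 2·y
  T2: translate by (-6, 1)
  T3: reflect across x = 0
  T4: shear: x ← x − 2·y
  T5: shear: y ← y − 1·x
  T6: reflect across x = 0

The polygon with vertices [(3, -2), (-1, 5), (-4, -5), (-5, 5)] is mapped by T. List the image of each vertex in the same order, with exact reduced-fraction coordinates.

image vertices: (-1, -2), (-5, 1), (-8, -12), (-9, -3)

T1 shear: x ← x − 2·y: (3, -2) → (7, -2); (-1, 5) → (-11, 5); (-4, -5) → (6, -5); (-5, 5) → (-15, 5)
T2 translate by (-6, 1): (7, -2) → (1, -1); (-11, 5) → (-17, 6); (6, -5) → (0, -4); (-15, 5) → (-21, 6)
T3 reflect across x = 0: (1, -1) → (-1, -1); (-17, 6) → (17, 6); (0, -4) → (0, -4); (-21, 6) → (21, 6)
T4 shear: x ← x − 2·y: (-1, -1) → (1, -1); (17, 6) → (5, 6); (0, -4) → (8, -4); (21, 6) → (9, 6)
T5 shear: y ← y − 1·x: (1, -1) → (1, -2); (5, 6) → (5, 1); (8, -4) → (8, -12); (9, 6) → (9, -3)
T6 reflect across x = 0: (1, -2) → (-1, -2); (5, 1) → (-5, 1); (8, -12) → (-8, -12); (9, -3) → (-9, -3)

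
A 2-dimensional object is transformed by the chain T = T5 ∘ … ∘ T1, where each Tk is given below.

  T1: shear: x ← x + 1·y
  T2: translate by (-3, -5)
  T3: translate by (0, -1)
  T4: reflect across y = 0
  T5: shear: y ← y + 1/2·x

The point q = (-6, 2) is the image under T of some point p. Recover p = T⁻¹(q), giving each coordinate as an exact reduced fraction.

p = (-4, 1)

T1 = [1 1 0; 0 1 0; 0 0 1]
T2·T1 = [1 1 -3; 0 1 -5; 0 0 1]
T3·…·T1 = [1 1 -3; 0 1 -6; 0 0 1]
T4·…·T1 = [1 1 -3; 0 -1 6; 0 0 1]
T5·…·T1 = [1 1 -3; 1/2 -1/2 9/2; 0 0 1]
det M = -1; M⁻¹ = [1/2 1 -3; 1/2 -1 6; 0 0 1]
M⁻¹ · (-6, 2)ᵀ = (-4, 1)ᵀ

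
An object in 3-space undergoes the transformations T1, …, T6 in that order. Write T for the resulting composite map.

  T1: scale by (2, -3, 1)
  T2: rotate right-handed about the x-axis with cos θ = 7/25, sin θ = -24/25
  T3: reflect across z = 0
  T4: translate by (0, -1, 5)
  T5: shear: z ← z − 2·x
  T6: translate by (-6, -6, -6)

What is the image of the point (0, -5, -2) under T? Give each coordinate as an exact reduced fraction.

T(p) = (-6, -118/25, 349/25)

T1 scale by (2, -3, 1): (0, -5, -2) → (0, 15, -2)
T2 rotate right-handed about the x-axis with cos θ = 7/25, sin θ = -24/25: (0, 15, -2) → (0, 57/25, -374/25)
T3 reflect across z = 0: (0, 57/25, -374/25) → (0, 57/25, 374/25)
T4 translate by (0, -1, 5): (0, 57/25, 374/25) → (0, 32/25, 499/25)
T5 shear: z ← z − 2·x: (0, 32/25, 499/25) → (0, 32/25, 499/25)
T6 translate by (-6, -6, -6): (0, 32/25, 499/25) → (-6, -118/25, 349/25)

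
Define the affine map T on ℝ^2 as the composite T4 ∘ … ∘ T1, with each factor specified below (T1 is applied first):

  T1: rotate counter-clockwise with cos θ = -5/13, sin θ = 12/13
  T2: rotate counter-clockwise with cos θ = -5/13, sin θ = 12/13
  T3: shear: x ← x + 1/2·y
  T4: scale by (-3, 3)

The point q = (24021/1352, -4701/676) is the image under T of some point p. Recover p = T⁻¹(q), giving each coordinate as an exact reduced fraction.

T1 = [-5/13 -12/13 0; 12/13 -5/13 0; 0 0 1]
T2·T1 = [-119/169 120/169 0; -120/169 -119/169 0; 0 0 1]
T3·…·T1 = [-179/169 121/338 0; -120/169 -119/169 0; 0 0 1]
T4·…·T1 = [537/169 -363/338 0; -360/169 -357/169 0; 0 0 1]
det M = -9; M⁻¹ = [119/507 -121/1014 0; -40/169 -179/507 0; 0 0 1]
M⁻¹ · (24021/1352, -4701/676)ᵀ = (5, -7/4)ᵀ

p = (5, -7/4)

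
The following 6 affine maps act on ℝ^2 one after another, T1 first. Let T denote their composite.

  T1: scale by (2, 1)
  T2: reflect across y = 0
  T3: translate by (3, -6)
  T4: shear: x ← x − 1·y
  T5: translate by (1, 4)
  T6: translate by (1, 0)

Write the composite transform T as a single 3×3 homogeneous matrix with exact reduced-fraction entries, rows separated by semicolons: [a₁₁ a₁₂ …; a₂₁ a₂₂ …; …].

T1 = [2 0 0; 0 1 0; 0 0 1]
T2·T1 = [2 0 0; 0 -1 0; 0 0 1]
T3·…·T1 = [2 0 3; 0 -1 -6; 0 0 1]
T4·…·T1 = [2 1 9; 0 -1 -6; 0 0 1]
T5·…·T1 = [2 1 10; 0 -1 -2; 0 0 1]
T6·…·T1 = [2 1 11; 0 -1 -2; 0 0 1]

T = [2 1 11; 0 -1 -2; 0 0 1]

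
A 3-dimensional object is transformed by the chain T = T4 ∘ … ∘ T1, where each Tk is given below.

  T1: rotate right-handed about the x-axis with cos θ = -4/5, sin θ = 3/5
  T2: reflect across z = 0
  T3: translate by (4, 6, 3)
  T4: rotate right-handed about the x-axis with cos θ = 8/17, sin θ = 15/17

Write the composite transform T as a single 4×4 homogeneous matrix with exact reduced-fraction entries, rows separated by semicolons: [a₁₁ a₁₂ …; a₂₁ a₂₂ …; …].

T1 = [1 0 0 0; 0 -4/5 -3/5 0; 0 3/5 -4/5 0; 0 0 0 1]
T2·T1 = [1 0 0 0; 0 -4/5 -3/5 0; 0 -3/5 4/5 0; 0 0 0 1]
T3·…·T1 = [1 0 0 4; 0 -4/5 -3/5 6; 0 -3/5 4/5 3; 0 0 0 1]
T4·…·T1 = [1 0 0 4; 0 13/85 -84/85 3/17; 0 -84/85 -13/85 114/17; 0 0 0 1]

T = [1 0 0 4; 0 13/85 -84/85 3/17; 0 -84/85 -13/85 114/17; 0 0 0 1]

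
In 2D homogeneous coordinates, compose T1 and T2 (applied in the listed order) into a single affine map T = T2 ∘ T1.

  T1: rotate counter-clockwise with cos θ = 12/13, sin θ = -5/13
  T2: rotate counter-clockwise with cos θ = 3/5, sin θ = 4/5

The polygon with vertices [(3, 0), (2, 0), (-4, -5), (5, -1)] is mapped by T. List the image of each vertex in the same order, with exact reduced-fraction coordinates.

image vertices: (168/65, 99/65), (112/65, 66/65), (-59/65, -412/65), (313/65, 109/65)

T1 rotate counter-clockwise with cos θ = 12/13, sin θ = -5/13: (3, 0) → (36/13, -15/13); (2, 0) → (24/13, -10/13); (-4, -5) → (-73/13, -40/13); (5, -1) → (55/13, -37/13)
T2 rotate counter-clockwise with cos θ = 3/5, sin θ = 4/5: (36/13, -15/13) → (168/65, 99/65); (24/13, -10/13) → (112/65, 66/65); (-73/13, -40/13) → (-59/65, -412/65); (55/13, -37/13) → (313/65, 109/65)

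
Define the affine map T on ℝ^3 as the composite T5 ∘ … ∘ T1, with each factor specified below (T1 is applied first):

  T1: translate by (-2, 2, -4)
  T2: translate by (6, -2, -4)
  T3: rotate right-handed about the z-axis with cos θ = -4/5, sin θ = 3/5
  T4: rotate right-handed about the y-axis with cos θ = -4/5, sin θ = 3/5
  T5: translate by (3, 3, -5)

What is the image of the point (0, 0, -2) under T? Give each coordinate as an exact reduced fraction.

T1 translate by (-2, 2, -4): (0, 0, -2) → (-2, 2, -6)
T2 translate by (6, -2, -4): (-2, 2, -6) → (4, 0, -10)
T3 rotate right-handed about the z-axis with cos θ = -4/5, sin θ = 3/5: (4, 0, -10) → (-16/5, 12/5, -10)
T4 rotate right-handed about the y-axis with cos θ = -4/5, sin θ = 3/5: (-16/5, 12/5, -10) → (-86/25, 12/5, 248/25)
T5 translate by (3, 3, -5): (-86/25, 12/5, 248/25) → (-11/25, 27/5, 123/25)

T(p) = (-11/25, 27/5, 123/25)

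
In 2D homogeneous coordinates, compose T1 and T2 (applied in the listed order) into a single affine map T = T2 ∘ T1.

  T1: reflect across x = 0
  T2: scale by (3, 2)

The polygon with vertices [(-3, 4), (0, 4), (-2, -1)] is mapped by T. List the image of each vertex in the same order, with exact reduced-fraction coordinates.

image vertices: (9, 8), (0, 8), (6, -2)

T1 reflect across x = 0: (-3, 4) → (3, 4); (0, 4) → (0, 4); (-2, -1) → (2, -1)
T2 scale by (3, 2): (3, 4) → (9, 8); (0, 4) → (0, 8); (2, -1) → (6, -2)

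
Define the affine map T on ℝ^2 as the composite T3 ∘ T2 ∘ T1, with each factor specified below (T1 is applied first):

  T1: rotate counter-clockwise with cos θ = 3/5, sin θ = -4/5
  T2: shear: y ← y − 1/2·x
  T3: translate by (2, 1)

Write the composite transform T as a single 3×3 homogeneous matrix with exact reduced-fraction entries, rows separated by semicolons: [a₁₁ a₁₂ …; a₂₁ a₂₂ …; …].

T1 = [3/5 4/5 0; -4/5 3/5 0; 0 0 1]
T2·T1 = [3/5 4/5 0; -11/10 1/5 0; 0 0 1]
T3·…·T1 = [3/5 4/5 2; -11/10 1/5 1; 0 0 1]

T = [3/5 4/5 2; -11/10 1/5 1; 0 0 1]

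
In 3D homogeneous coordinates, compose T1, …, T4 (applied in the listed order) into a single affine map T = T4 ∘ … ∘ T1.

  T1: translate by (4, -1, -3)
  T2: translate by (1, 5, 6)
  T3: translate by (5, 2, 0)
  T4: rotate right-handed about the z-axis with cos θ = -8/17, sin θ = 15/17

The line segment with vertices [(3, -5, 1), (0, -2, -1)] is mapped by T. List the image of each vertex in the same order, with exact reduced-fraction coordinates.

image vertices: (-7, 11, 4), (-140/17, 118/17, 2)

T1 translate by (4, -1, -3): (3, -5, 1) → (7, -6, -2); (0, -2, -1) → (4, -3, -4)
T2 translate by (1, 5, 6): (7, -6, -2) → (8, -1, 4); (4, -3, -4) → (5, 2, 2)
T3 translate by (5, 2, 0): (8, -1, 4) → (13, 1, 4); (5, 2, 2) → (10, 4, 2)
T4 rotate right-handed about the z-axis with cos θ = -8/17, sin θ = 15/17: (13, 1, 4) → (-7, 11, 4); (10, 4, 2) → (-140/17, 118/17, 2)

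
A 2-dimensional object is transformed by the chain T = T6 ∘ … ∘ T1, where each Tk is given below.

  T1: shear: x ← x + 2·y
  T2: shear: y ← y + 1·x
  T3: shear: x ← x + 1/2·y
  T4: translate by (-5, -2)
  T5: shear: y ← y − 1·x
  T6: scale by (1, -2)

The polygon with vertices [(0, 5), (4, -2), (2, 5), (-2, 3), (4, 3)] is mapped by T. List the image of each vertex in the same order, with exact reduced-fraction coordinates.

T1 shear: x ← x + 2·y: (0, 5) → (10, 5); (4, -2) → (0, -2); (2, 5) → (12, 5); (-2, 3) → (4, 3); (4, 3) → (10, 3)
T2 shear: y ← y + 1·x: (10, 5) → (10, 15); (0, -2) → (0, -2); (12, 5) → (12, 17); (4, 3) → (4, 7); (10, 3) → (10, 13)
T3 shear: x ← x + 1/2·y: (10, 15) → (35/2, 15); (0, -2) → (-1, -2); (12, 17) → (41/2, 17); (4, 7) → (15/2, 7); (10, 13) → (33/2, 13)
T4 translate by (-5, -2): (35/2, 15) → (25/2, 13); (-1, -2) → (-6, -4); (41/2, 17) → (31/2, 15); (15/2, 7) → (5/2, 5); (33/2, 13) → (23/2, 11)
T5 shear: y ← y − 1·x: (25/2, 13) → (25/2, 1/2); (-6, -4) → (-6, 2); (31/2, 15) → (31/2, -1/2); (5/2, 5) → (5/2, 5/2); (23/2, 11) → (23/2, -1/2)
T6 scale by (1, -2): (25/2, 1/2) → (25/2, -1); (-6, 2) → (-6, -4); (31/2, -1/2) → (31/2, 1); (5/2, 5/2) → (5/2, -5); (23/2, -1/2) → (23/2, 1)

image vertices: (25/2, -1), (-6, -4), (31/2, 1), (5/2, -5), (23/2, 1)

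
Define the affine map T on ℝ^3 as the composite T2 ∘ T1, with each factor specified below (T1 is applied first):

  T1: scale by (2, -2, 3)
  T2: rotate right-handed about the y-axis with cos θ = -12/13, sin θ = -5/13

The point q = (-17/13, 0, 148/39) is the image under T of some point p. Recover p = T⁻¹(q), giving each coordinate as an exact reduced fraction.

T1 = [2 0 0 0; 0 -2 0 0; 0 0 3 0; 0 0 0 1]
T2·T1 = [-24/13 0 -15/13 0; 0 -2 0 0; 10/13 0 -36/13 0; 0 0 0 1]
det M = -12; M⁻¹ = [-6/13 0 5/26 0; 0 -1/2 0 0; -5/39 0 -4/13 0; 0 0 0 1]
M⁻¹ · (-17/13, 0, 148/39)ᵀ = (4/3, 0, -1)ᵀ

p = (4/3, 0, -1)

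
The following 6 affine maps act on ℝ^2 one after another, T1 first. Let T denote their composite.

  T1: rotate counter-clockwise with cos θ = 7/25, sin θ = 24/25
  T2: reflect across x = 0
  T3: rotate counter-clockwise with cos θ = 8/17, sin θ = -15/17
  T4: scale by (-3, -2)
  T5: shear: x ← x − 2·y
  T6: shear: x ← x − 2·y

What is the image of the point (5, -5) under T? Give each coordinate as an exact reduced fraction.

T1 rotate counter-clockwise with cos θ = 7/25, sin θ = 24/25: (5, -5) → (31/5, 17/5)
T2 reflect across x = 0: (31/5, 17/5) → (-31/5, 17/5)
T3 rotate counter-clockwise with cos θ = 8/17, sin θ = -15/17: (-31/5, 17/5) → (7/85, 601/85)
T4 scale by (-3, -2): (7/85, 601/85) → (-21/85, -1202/85)
T5 shear: x ← x − 2·y: (-21/85, -1202/85) → (2383/85, -1202/85)
T6 shear: x ← x − 2·y: (2383/85, -1202/85) → (4787/85, -1202/85)

T(p) = (4787/85, -1202/85)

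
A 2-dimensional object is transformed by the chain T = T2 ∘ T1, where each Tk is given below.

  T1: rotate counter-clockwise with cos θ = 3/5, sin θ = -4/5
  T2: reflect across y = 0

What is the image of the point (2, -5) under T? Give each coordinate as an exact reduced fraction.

T(p) = (-14/5, 23/5)

T1 rotate counter-clockwise with cos θ = 3/5, sin θ = -4/5: (2, -5) → (-14/5, -23/5)
T2 reflect across y = 0: (-14/5, -23/5) → (-14/5, 23/5)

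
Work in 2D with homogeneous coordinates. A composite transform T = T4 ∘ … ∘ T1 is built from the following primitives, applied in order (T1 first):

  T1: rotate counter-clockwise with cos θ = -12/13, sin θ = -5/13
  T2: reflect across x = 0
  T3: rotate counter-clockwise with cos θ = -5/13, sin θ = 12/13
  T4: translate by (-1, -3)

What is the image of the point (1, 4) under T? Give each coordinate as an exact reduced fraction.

T(p) = (3, -2)

T1 rotate counter-clockwise with cos θ = -12/13, sin θ = -5/13: (1, 4) → (8/13, -53/13)
T2 reflect across x = 0: (8/13, -53/13) → (-8/13, -53/13)
T3 rotate counter-clockwise with cos θ = -5/13, sin θ = 12/13: (-8/13, -53/13) → (4, 1)
T4 translate by (-1, -3): (4, 1) → (3, -2)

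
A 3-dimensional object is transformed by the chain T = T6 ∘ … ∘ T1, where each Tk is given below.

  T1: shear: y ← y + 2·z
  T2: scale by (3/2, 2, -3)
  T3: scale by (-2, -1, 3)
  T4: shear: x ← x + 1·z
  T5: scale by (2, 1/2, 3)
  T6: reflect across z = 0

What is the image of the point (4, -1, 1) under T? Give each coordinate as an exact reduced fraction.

T(p) = (-42, -1, 27)

T1 shear: y ← y + 2·z: (4, -1, 1) → (4, 1, 1)
T2 scale by (3/2, 2, -3): (4, 1, 1) → (6, 2, -3)
T3 scale by (-2, -1, 3): (6, 2, -3) → (-12, -2, -9)
T4 shear: x ← x + 1·z: (-12, -2, -9) → (-21, -2, -9)
T5 scale by (2, 1/2, 3): (-21, -2, -9) → (-42, -1, -27)
T6 reflect across z = 0: (-42, -1, -27) → (-42, -1, 27)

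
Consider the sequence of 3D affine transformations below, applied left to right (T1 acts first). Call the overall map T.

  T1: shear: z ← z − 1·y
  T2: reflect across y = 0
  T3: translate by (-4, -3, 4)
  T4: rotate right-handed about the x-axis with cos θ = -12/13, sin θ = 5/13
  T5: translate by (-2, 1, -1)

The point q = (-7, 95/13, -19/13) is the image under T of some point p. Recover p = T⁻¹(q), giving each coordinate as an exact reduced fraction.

p = (-1, 3, -3)

T1 = [1 0 0 0; 0 1 0 0; 0 -1 1 0; 0 0 0 1]
T2·T1 = [1 0 0 0; 0 -1 0 0; 0 -1 1 0; 0 0 0 1]
T3·…·T1 = [1 0 0 -4; 0 -1 0 -3; 0 -1 1 4; 0 0 0 1]
T4·…·T1 = [1 0 0 -4; 0 17/13 -5/13 16/13; 0 7/13 -12/13 -63/13; 0 0 0 1]
T5·…·T1 = [1 0 0 -6; 0 17/13 -5/13 29/13; 0 7/13 -12/13 -76/13; 0 0 0 1]
det M = -1; M⁻¹ = [1 0 0 6; 0 12/13 -5/13 -56/13; 0 7/13 -17/13 -115/13; 0 0 0 1]
M⁻¹ · (-7, 95/13, -19/13)ᵀ = (-1, 3, -3)ᵀ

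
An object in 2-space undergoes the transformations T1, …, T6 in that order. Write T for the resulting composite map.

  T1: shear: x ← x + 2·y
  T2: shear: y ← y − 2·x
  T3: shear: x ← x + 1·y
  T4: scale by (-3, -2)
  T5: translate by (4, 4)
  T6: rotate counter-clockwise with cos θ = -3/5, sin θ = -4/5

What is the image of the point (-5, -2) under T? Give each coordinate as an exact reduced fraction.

T1 shear: x ← x + 2·y: (-5, -2) → (-9, -2)
T2 shear: y ← y − 2·x: (-9, -2) → (-9, 16)
T3 shear: x ← x + 1·y: (-9, 16) → (7, 16)
T4 scale by (-3, -2): (7, 16) → (-21, -32)
T5 translate by (4, 4): (-21, -32) → (-17, -28)
T6 rotate counter-clockwise with cos θ = -3/5, sin θ = -4/5: (-17, -28) → (-61/5, 152/5)

T(p) = (-61/5, 152/5)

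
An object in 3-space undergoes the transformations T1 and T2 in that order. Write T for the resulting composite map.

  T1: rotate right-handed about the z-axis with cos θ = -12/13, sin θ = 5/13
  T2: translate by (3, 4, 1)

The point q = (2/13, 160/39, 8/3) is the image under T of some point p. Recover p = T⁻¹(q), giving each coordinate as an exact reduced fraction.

T1 = [-12/13 -5/13 0 0; 5/13 -12/13 0 0; 0 0 1 0; 0 0 0 1]
T2·T1 = [-12/13 -5/13 0 3; 5/13 -12/13 0 4; 0 0 1 1; 0 0 0 1]
det M = 1; M⁻¹ = [-12/13 5/13 0 16/13; -5/13 -12/13 0 63/13; 0 0 1 -1; 0 0 0 1]
M⁻¹ · (2/13, 160/39, 8/3)ᵀ = (8/3, 1, 5/3)ᵀ

p = (8/3, 1, 5/3)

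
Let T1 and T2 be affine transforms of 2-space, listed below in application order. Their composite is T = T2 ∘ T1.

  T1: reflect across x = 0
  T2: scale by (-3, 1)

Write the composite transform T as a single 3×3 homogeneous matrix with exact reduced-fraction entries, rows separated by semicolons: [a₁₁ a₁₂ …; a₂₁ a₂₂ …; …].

T1 = [-1 0 0; 0 1 0; 0 0 1]
T2·T1 = [3 0 0; 0 1 0; 0 0 1]

T = [3 0 0; 0 1 0; 0 0 1]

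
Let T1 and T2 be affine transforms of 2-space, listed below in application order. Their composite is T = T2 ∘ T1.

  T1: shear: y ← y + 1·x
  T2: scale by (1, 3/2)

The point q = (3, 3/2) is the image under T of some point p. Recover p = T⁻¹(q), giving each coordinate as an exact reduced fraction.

T1 = [1 0 0; 1 1 0; 0 0 1]
T2·T1 = [1 0 0; 3/2 3/2 0; 0 0 1]
det M = 3/2; M⁻¹ = [1 0 0; -1 2/3 0; 0 0 1]
M⁻¹ · (3, 3/2)ᵀ = (3, -2)ᵀ

p = (3, -2)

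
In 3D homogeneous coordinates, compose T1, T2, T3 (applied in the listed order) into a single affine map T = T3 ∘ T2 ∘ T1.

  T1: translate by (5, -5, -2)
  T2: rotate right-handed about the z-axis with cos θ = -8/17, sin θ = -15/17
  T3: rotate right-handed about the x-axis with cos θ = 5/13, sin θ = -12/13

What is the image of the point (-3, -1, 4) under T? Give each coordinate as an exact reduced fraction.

T(p) = (-106/17, 498/221, -46/221)

T1 translate by (5, -5, -2): (-3, -1, 4) → (2, -6, 2)
T2 rotate right-handed about the z-axis with cos θ = -8/17, sin θ = -15/17: (2, -6, 2) → (-106/17, 18/17, 2)
T3 rotate right-handed about the x-axis with cos θ = 5/13, sin θ = -12/13: (-106/17, 18/17, 2) → (-106/17, 498/221, -46/221)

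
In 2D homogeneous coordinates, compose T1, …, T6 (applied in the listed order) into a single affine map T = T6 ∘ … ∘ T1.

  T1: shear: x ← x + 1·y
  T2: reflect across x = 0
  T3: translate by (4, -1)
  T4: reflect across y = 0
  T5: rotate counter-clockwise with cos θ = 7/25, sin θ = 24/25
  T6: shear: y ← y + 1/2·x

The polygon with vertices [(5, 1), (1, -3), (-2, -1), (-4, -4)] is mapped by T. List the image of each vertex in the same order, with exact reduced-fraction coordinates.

T1 shear: x ← x + 1·y: (5, 1) → (6, 1); (1, -3) → (-2, -3); (-2, -1) → (-3, -1); (-4, -4) → (-8, -4)
T2 reflect across x = 0: (6, 1) → (-6, 1); (-2, -3) → (2, -3); (-3, -1) → (3, -1); (-8, -4) → (8, -4)
T3 translate by (4, -1): (-6, 1) → (-2, 0); (2, -3) → (6, -4); (3, -1) → (7, -2); (8, -4) → (12, -5)
T4 reflect across y = 0: (-2, 0) → (-2, 0); (6, -4) → (6, 4); (7, -2) → (7, 2); (12, -5) → (12, 5)
T5 rotate counter-clockwise with cos θ = 7/25, sin θ = 24/25: (-2, 0) → (-14/25, -48/25); (6, 4) → (-54/25, 172/25); (7, 2) → (1/25, 182/25); (12, 5) → (-36/25, 323/25)
T6 shear: y ← y + 1/2·x: (-14/25, -48/25) → (-14/25, -11/5); (-54/25, 172/25) → (-54/25, 29/5); (1/25, 182/25) → (1/25, 73/10); (-36/25, 323/25) → (-36/25, 61/5)

image vertices: (-14/25, -11/5), (-54/25, 29/5), (1/25, 73/10), (-36/25, 61/5)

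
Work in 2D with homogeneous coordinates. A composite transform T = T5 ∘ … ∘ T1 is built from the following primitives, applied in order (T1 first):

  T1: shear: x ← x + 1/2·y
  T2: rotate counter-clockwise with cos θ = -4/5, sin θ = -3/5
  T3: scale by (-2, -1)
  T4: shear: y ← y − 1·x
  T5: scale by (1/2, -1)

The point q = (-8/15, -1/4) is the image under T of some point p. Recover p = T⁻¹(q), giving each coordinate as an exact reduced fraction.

p = (-3/4, -1/3)

T1 = [1 1/2 0; 0 1 0; 0 0 1]
T2·T1 = [-4/5 1/5 0; -3/5 -11/10 0; 0 0 1]
T3·…·T1 = [8/5 -2/5 0; 3/5 11/10 0; 0 0 1]
T4·…·T1 = [8/5 -2/5 0; -1 3/2 0; 0 0 1]
T5·…·T1 = [4/5 -1/5 0; 1 -3/2 0; 0 0 1]
det M = -1; M⁻¹ = [3/2 -1/5 0; 1 -4/5 0; 0 0 1]
M⁻¹ · (-8/15, -1/4)ᵀ = (-3/4, -1/3)ᵀ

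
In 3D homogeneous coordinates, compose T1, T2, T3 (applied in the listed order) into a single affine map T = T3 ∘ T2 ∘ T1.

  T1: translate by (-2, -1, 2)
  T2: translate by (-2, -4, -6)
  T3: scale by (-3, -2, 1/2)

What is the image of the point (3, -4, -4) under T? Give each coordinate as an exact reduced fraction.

T1 translate by (-2, -1, 2): (3, -4, -4) → (1, -5, -2)
T2 translate by (-2, -4, -6): (1, -5, -2) → (-1, -9, -8)
T3 scale by (-3, -2, 1/2): (-1, -9, -8) → (3, 18, -4)

T(p) = (3, 18, -4)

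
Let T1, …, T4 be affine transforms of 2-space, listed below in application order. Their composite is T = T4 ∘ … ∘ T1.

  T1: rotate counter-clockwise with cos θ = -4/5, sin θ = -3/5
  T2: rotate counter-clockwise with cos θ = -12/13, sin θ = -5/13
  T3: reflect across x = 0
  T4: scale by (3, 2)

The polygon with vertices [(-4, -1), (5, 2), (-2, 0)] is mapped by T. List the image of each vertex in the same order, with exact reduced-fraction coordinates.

T1 rotate counter-clockwise with cos θ = -4/5, sin θ = -3/5: (-4, -1) → (13/5, 16/5); (5, 2) → (-14/5, -23/5); (-2, 0) → (8/5, 6/5)
T2 rotate counter-clockwise with cos θ = -12/13, sin θ = -5/13: (13/5, 16/5) → (-76/65, -257/65); (-14/5, -23/5) → (53/65, 346/65); (8/5, 6/5) → (-66/65, -112/65)
T3 reflect across x = 0: (-76/65, -257/65) → (76/65, -257/65); (53/65, 346/65) → (-53/65, 346/65); (-66/65, -112/65) → (66/65, -112/65)
T4 scale by (3, 2): (76/65, -257/65) → (228/65, -514/65); (-53/65, 346/65) → (-159/65, 692/65); (66/65, -112/65) → (198/65, -224/65)

image vertices: (228/65, -514/65), (-159/65, 692/65), (198/65, -224/65)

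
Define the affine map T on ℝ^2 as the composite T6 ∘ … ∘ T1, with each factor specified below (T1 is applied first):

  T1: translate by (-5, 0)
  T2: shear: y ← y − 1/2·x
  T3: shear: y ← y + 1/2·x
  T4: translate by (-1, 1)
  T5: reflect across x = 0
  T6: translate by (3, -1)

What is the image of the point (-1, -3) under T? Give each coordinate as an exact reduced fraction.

T1 translate by (-5, 0): (-1, -3) → (-6, -3)
T2 shear: y ← y − 1/2·x: (-6, -3) → (-6, 0)
T3 shear: y ← y + 1/2·x: (-6, 0) → (-6, -3)
T4 translate by (-1, 1): (-6, -3) → (-7, -2)
T5 reflect across x = 0: (-7, -2) → (7, -2)
T6 translate by (3, -1): (7, -2) → (10, -3)

T(p) = (10, -3)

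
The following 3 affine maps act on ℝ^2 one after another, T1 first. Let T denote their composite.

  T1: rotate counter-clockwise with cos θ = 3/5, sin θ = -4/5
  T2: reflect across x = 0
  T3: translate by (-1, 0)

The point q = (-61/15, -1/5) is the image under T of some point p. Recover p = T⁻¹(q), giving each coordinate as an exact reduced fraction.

p = (2, 7/3)

T1 = [3/5 4/5 0; -4/5 3/5 0; 0 0 1]
T2·T1 = [-3/5 -4/5 0; -4/5 3/5 0; 0 0 1]
T3·…·T1 = [-3/5 -4/5 -1; -4/5 3/5 0; 0 0 1]
det M = -1; M⁻¹ = [-3/5 -4/5 -3/5; -4/5 3/5 -4/5; 0 0 1]
M⁻¹ · (-61/15, -1/5)ᵀ = (2, 7/3)ᵀ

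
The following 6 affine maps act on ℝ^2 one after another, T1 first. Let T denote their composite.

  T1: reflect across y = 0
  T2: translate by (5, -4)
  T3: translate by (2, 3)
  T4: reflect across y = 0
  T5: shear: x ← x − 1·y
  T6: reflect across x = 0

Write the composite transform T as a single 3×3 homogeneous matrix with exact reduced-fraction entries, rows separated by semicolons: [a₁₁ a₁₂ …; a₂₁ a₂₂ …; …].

T = [-1 1 -6; 0 1 1; 0 0 1]

T1 = [1 0 0; 0 -1 0; 0 0 1]
T2·T1 = [1 0 5; 0 -1 -4; 0 0 1]
T3·…·T1 = [1 0 7; 0 -1 -1; 0 0 1]
T4·…·T1 = [1 0 7; 0 1 1; 0 0 1]
T5·…·T1 = [1 -1 6; 0 1 1; 0 0 1]
T6·…·T1 = [-1 1 -6; 0 1 1; 0 0 1]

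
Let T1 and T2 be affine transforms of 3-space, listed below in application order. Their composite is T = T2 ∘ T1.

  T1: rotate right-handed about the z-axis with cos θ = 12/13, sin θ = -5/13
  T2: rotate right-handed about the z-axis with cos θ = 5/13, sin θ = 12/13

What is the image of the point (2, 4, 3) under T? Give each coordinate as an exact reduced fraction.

T1 rotate right-handed about the z-axis with cos θ = 12/13, sin θ = -5/13: (2, 4, 3) → (44/13, 38/13, 3)
T2 rotate right-handed about the z-axis with cos θ = 5/13, sin θ = 12/13: (44/13, 38/13, 3) → (-236/169, 718/169, 3)

T(p) = (-236/169, 718/169, 3)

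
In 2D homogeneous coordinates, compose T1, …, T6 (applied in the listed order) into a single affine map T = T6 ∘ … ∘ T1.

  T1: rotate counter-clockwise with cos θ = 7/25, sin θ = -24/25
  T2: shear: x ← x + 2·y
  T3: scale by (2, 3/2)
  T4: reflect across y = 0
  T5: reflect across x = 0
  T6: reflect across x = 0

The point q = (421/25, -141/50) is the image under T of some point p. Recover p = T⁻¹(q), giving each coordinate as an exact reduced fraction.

T1 = [7/25 24/25 0; -24/25 7/25 0; 0 0 1]
T2·T1 = [-41/25 38/25 0; -24/25 7/25 0; 0 0 1]
T3·…·T1 = [-82/25 76/25 0; -36/25 21/50 0; 0 0 1]
T4·…·T1 = [-82/25 76/25 0; 36/25 -21/50 0; 0 0 1]
T5·…·T1 = [82/25 -76/25 0; 36/25 -21/50 0; 0 0 1]
T6·…·T1 = [-82/25 76/25 0; 36/25 -21/50 0; 0 0 1]
det M = -3; M⁻¹ = [7/50 76/75 0; 12/25 82/75 0; 0 0 1]
M⁻¹ · (421/25, -141/50)ᵀ = (-1/2, 5)ᵀ

p = (-1/2, 5)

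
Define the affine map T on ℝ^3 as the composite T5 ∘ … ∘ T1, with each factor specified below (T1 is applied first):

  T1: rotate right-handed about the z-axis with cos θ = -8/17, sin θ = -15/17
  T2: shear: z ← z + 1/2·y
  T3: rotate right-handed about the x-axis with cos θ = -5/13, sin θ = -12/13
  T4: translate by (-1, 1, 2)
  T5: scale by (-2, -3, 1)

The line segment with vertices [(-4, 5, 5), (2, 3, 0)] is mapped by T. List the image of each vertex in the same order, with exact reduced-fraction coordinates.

T1 rotate right-handed about the z-axis with cos θ = -8/17, sin θ = -15/17: (-4, 5, 5) → (107/17, 20/17, 5); (2, 3, 0) → (29/17, -54/17, 0)
T2 shear: z ← z + 1/2·y: (107/17, 20/17, 5) → (107/17, 20/17, 95/17); (29/17, -54/17, 0) → (29/17, -54/17, -27/17)
T3 rotate right-handed about the x-axis with cos θ = -5/13, sin θ = -12/13: (107/17, 20/17, 95/17) → (107/17, 80/17, -55/17); (29/17, -54/17, -27/17) → (29/17, -54/221, 783/221)
T4 translate by (-1, 1, 2): (107/17, 80/17, -55/17) → (90/17, 97/17, -21/17); (29/17, -54/221, 783/221) → (12/17, 167/221, 1225/221)
T5 scale by (-2, -3, 1): (90/17, 97/17, -21/17) → (-180/17, -291/17, -21/17); (12/17, 167/221, 1225/221) → (-24/17, -501/221, 1225/221)

image vertices: (-180/17, -291/17, -21/17), (-24/17, -501/221, 1225/221)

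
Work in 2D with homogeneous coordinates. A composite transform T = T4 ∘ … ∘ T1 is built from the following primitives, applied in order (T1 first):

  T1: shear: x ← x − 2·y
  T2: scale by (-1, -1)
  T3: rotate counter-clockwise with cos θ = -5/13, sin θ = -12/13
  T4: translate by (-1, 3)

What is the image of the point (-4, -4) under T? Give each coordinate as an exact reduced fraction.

T(p) = (55/13, 67/13)

T1 shear: x ← x − 2·y: (-4, -4) → (4, -4)
T2 scale by (-1, -1): (4, -4) → (-4, 4)
T3 rotate counter-clockwise with cos θ = -5/13, sin θ = -12/13: (-4, 4) → (68/13, 28/13)
T4 translate by (-1, 3): (68/13, 28/13) → (55/13, 67/13)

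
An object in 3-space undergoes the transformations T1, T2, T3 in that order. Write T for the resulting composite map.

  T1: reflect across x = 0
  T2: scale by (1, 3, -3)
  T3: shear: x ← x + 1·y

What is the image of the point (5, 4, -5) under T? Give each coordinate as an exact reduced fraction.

T(p) = (7, 12, 15)

T1 reflect across x = 0: (5, 4, -5) → (-5, 4, -5)
T2 scale by (1, 3, -3): (-5, 4, -5) → (-5, 12, 15)
T3 shear: x ← x + 1·y: (-5, 12, 15) → (7, 12, 15)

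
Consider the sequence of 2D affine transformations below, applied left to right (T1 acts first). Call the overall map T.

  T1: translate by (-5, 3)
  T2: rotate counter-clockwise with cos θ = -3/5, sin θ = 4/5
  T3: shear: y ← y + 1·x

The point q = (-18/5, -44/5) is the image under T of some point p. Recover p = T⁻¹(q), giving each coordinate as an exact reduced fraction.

p = (3, 3)

T1 = [1 0 -5; 0 1 3; 0 0 1]
T2·T1 = [-3/5 -4/5 3/5; 4/5 -3/5 -29/5; 0 0 1]
T3·…·T1 = [-3/5 -4/5 3/5; 1/5 -7/5 -26/5; 0 0 1]
det M = 1; M⁻¹ = [-7/5 4/5 5; -1/5 -3/5 -3; 0 0 1]
M⁻¹ · (-18/5, -44/5)ᵀ = (3, 3)ᵀ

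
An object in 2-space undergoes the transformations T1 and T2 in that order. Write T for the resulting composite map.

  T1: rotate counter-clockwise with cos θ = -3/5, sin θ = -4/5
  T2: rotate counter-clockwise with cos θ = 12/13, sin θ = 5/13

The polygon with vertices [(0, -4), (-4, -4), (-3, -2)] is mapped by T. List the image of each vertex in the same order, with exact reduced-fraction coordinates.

image vertices: (-252/65, 64/65), (-188/65, 316/65), (-6/5, 17/5)

T1 rotate counter-clockwise with cos θ = -3/5, sin θ = -4/5: (0, -4) → (-16/5, 12/5); (-4, -4) → (-4/5, 28/5); (-3, -2) → (1/5, 18/5)
T2 rotate counter-clockwise with cos θ = 12/13, sin θ = 5/13: (-16/5, 12/5) → (-252/65, 64/65); (-4/5, 28/5) → (-188/65, 316/65); (1/5, 18/5) → (-6/5, 17/5)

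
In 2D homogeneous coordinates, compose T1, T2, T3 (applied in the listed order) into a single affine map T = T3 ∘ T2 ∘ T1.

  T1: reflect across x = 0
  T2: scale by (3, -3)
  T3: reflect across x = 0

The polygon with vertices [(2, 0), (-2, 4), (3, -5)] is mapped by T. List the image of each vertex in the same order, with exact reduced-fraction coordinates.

T1 reflect across x = 0: (2, 0) → (-2, 0); (-2, 4) → (2, 4); (3, -5) → (-3, -5)
T2 scale by (3, -3): (-2, 0) → (-6, 0); (2, 4) → (6, -12); (-3, -5) → (-9, 15)
T3 reflect across x = 0: (-6, 0) → (6, 0); (6, -12) → (-6, -12); (-9, 15) → (9, 15)

image vertices: (6, 0), (-6, -12), (9, 15)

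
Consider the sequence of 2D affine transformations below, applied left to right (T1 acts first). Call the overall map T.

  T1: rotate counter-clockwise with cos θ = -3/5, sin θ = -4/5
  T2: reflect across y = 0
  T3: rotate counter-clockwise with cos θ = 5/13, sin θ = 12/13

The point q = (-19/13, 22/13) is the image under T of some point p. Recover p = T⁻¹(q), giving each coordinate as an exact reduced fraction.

p = (1, 2)

T1 = [-3/5 4/5 0; -4/5 -3/5 0; 0 0 1]
T2·T1 = [-3/5 4/5 0; 4/5 3/5 0; 0 0 1]
T3·…·T1 = [-63/65 -16/65 0; -16/65 63/65 0; 0 0 1]
det M = -1; M⁻¹ = [-63/65 -16/65 0; -16/65 63/65 0; 0 0 1]
M⁻¹ · (-19/13, 22/13)ᵀ = (1, 2)ᵀ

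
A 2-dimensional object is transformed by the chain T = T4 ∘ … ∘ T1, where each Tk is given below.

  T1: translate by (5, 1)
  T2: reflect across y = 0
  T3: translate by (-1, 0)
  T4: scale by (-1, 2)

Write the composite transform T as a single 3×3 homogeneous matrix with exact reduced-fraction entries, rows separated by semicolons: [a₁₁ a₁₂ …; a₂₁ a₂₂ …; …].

T1 = [1 0 5; 0 1 1; 0 0 1]
T2·T1 = [1 0 5; 0 -1 -1; 0 0 1]
T3·…·T1 = [1 0 4; 0 -1 -1; 0 0 1]
T4·…·T1 = [-1 0 -4; 0 -2 -2; 0 0 1]

T = [-1 0 -4; 0 -2 -2; 0 0 1]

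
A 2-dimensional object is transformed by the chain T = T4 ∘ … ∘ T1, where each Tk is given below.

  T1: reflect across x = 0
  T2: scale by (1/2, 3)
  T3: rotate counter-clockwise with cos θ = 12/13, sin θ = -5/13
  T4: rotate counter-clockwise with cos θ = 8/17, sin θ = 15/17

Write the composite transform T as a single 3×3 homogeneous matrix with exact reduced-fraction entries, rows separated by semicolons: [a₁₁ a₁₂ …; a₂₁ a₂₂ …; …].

T = [-171/442 -420/221 0; -70/221 513/221 0; 0 0 1]

T1 = [-1 0 0; 0 1 0; 0 0 1]
T2·T1 = [-1/2 0 0; 0 3 0; 0 0 1]
T3·…·T1 = [-6/13 15/13 0; 5/26 36/13 0; 0 0 1]
T4·…·T1 = [-171/442 -420/221 0; -70/221 513/221 0; 0 0 1]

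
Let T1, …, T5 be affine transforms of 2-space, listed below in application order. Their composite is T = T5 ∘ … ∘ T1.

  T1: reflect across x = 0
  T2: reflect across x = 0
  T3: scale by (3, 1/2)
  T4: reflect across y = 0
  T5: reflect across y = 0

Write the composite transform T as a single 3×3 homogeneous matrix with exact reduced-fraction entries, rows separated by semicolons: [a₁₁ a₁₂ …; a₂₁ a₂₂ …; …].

T = [3 0 0; 0 1/2 0; 0 0 1]

T1 = [-1 0 0; 0 1 0; 0 0 1]
T2·T1 = [1 0 0; 0 1 0; 0 0 1]
T3·…·T1 = [3 0 0; 0 1/2 0; 0 0 1]
T4·…·T1 = [3 0 0; 0 -1/2 0; 0 0 1]
T5·…·T1 = [3 0 0; 0 1/2 0; 0 0 1]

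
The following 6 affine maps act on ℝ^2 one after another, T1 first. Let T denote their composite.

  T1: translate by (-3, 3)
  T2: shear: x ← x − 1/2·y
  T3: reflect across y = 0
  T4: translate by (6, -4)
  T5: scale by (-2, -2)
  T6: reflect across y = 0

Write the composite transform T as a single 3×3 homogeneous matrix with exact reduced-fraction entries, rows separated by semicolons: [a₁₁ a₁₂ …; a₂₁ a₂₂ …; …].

T1 = [1 0 -3; 0 1 3; 0 0 1]
T2·T1 = [1 -1/2 -9/2; 0 1 3; 0 0 1]
T3·…·T1 = [1 -1/2 -9/2; 0 -1 -3; 0 0 1]
T4·…·T1 = [1 -1/2 3/2; 0 -1 -7; 0 0 1]
T5·…·T1 = [-2 1 -3; 0 2 14; 0 0 1]
T6·…·T1 = [-2 1 -3; 0 -2 -14; 0 0 1]

T = [-2 1 -3; 0 -2 -14; 0 0 1]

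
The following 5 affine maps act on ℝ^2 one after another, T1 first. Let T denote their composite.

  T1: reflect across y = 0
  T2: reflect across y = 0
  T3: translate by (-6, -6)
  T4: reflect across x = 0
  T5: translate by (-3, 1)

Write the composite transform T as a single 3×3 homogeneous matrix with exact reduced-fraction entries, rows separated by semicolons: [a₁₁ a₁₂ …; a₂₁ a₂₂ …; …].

T1 = [1 0 0; 0 -1 0; 0 0 1]
T2·T1 = [1 0 0; 0 1 0; 0 0 1]
T3·…·T1 = [1 0 -6; 0 1 -6; 0 0 1]
T4·…·T1 = [-1 0 6; 0 1 -6; 0 0 1]
T5·…·T1 = [-1 0 3; 0 1 -5; 0 0 1]

T = [-1 0 3; 0 1 -5; 0 0 1]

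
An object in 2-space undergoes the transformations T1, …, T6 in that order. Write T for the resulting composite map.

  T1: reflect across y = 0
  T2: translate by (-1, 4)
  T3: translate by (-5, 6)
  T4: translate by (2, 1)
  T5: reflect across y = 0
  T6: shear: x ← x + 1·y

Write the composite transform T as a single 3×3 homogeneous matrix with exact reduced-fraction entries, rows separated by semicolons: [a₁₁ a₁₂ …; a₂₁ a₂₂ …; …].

T = [1 1 -15; 0 1 -11; 0 0 1]

T1 = [1 0 0; 0 -1 0; 0 0 1]
T2·T1 = [1 0 -1; 0 -1 4; 0 0 1]
T3·…·T1 = [1 0 -6; 0 -1 10; 0 0 1]
T4·…·T1 = [1 0 -4; 0 -1 11; 0 0 1]
T5·…·T1 = [1 0 -4; 0 1 -11; 0 0 1]
T6·…·T1 = [1 1 -15; 0 1 -11; 0 0 1]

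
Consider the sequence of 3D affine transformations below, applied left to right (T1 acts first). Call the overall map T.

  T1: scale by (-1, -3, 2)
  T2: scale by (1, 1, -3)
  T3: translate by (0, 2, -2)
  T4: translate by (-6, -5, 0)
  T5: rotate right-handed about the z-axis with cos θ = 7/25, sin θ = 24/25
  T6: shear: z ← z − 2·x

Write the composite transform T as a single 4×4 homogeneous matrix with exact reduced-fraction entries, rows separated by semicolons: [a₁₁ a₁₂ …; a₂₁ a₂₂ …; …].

T1 = [-1 0 0 0; 0 -3 0 0; 0 0 2 0; 0 0 0 1]
T2·T1 = [-1 0 0 0; 0 -3 0 0; 0 0 -6 0; 0 0 0 1]
T3·…·T1 = [-1 0 0 0; 0 -3 0 2; 0 0 -6 -2; 0 0 0 1]
T4·…·T1 = [-1 0 0 -6; 0 -3 0 -3; 0 0 -6 -2; 0 0 0 1]
T5·…·T1 = [-7/25 72/25 0 6/5; -24/25 -21/25 0 -33/5; 0 0 -6 -2; 0 0 0 1]
T6·…·T1 = [-7/25 72/25 0 6/5; -24/25 -21/25 0 -33/5; 14/25 -144/25 -6 -22/5; 0 0 0 1]

T = [-7/25 72/25 0 6/5; -24/25 -21/25 0 -33/5; 14/25 -144/25 -6 -22/5; 0 0 0 1]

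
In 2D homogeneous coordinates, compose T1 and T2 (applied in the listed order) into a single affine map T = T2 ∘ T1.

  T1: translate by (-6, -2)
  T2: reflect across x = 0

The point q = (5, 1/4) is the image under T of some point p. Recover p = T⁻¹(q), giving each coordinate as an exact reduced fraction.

p = (1, 9/4)

T1 = [1 0 -6; 0 1 -2; 0 0 1]
T2·T1 = [-1 0 6; 0 1 -2; 0 0 1]
det M = -1; M⁻¹ = [-1 0 6; 0 1 2; 0 0 1]
M⁻¹ · (5, 1/4)ᵀ = (1, 9/4)ᵀ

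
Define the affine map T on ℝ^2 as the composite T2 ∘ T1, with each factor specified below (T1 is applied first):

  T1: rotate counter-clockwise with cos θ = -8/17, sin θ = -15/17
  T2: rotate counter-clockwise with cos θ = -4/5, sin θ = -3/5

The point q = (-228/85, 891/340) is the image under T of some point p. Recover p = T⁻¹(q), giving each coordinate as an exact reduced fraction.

T1 = [-8/17 15/17 0; -15/17 -8/17 0; 0 0 1]
T2·T1 = [-13/85 -84/85 0; 84/85 -13/85 0; 0 0 1]
det M = 1; M⁻¹ = [-13/85 84/85 0; -84/85 -13/85 0; 0 0 1]
M⁻¹ · (-228/85, 891/340)ᵀ = (3, 9/4)ᵀ

p = (3, 9/4)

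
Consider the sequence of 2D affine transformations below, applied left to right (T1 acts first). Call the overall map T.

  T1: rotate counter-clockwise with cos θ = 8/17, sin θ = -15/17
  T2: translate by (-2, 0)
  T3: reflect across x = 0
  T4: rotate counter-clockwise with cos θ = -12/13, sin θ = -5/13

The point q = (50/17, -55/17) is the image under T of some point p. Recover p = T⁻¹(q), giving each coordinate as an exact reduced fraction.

p = (-2, 5)

T1 = [8/17 15/17 0; -15/17 8/17 0; 0 0 1]
T2·T1 = [8/17 15/17 -2; -15/17 8/17 0; 0 0 1]
T3·…·T1 = [-8/17 -15/17 2; -15/17 8/17 0; 0 0 1]
T4·…·T1 = [21/221 220/221 -24/13; 220/221 -21/221 -10/13; 0 0 1]
det M = -1; M⁻¹ = [21/221 220/221 16/17; 220/221 -21/221 30/17; 0 0 1]
M⁻¹ · (50/17, -55/17)ᵀ = (-2, 5)ᵀ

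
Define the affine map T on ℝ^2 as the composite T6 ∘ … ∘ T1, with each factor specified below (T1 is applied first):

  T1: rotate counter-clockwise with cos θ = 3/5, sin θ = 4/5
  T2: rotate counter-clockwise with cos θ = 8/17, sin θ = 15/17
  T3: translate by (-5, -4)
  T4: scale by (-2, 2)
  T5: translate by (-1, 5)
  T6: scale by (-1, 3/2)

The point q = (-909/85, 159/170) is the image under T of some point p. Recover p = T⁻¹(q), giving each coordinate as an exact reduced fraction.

T1 = [3/5 -4/5 0; 4/5 3/5 0; 0 0 1]
T2·T1 = [-36/85 -77/85 0; 77/85 -36/85 0; 0 0 1]
T3·…·T1 = [-36/85 -77/85 -5; 77/85 -36/85 -4; 0 0 1]
T4·…·T1 = [72/85 154/85 10; 154/85 -72/85 -8; 0 0 1]
T5·…·T1 = [72/85 154/85 9; 154/85 -72/85 -3; 0 0 1]
T6·…·T1 = [-72/85 -154/85 -9; 231/85 -108/85 -9/2; 0 0 1]
det M = 6; M⁻¹ = [-18/85 77/255 -93/170; -77/170 -12/85 -801/170; 0 0 1]
M⁻¹ · (-909/85, 159/170)ᵀ = (2, 0)ᵀ

p = (2, 0)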